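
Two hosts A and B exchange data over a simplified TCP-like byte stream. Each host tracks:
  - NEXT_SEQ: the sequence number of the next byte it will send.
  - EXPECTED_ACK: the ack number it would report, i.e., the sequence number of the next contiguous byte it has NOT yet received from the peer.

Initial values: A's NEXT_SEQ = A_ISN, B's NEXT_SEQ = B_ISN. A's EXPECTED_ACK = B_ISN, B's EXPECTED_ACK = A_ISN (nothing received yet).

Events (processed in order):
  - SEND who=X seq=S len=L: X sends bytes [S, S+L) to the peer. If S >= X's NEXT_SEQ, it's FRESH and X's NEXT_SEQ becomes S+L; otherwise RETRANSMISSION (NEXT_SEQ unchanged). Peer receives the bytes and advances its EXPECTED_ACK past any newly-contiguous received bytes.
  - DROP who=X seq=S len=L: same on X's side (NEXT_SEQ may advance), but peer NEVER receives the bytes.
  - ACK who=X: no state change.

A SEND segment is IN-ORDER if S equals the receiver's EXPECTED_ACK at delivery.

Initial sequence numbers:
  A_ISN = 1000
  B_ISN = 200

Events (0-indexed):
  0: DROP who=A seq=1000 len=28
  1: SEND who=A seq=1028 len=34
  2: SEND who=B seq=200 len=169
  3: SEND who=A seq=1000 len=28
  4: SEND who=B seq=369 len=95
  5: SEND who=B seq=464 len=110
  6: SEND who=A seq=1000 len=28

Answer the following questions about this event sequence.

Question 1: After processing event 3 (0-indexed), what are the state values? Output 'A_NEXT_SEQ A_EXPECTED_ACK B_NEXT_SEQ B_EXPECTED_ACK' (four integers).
After event 0: A_seq=1028 A_ack=200 B_seq=200 B_ack=1000
After event 1: A_seq=1062 A_ack=200 B_seq=200 B_ack=1000
After event 2: A_seq=1062 A_ack=369 B_seq=369 B_ack=1000
After event 3: A_seq=1062 A_ack=369 B_seq=369 B_ack=1062

1062 369 369 1062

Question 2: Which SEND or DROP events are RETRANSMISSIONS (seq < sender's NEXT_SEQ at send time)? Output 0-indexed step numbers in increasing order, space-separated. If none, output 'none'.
Answer: 3 6

Derivation:
Step 0: DROP seq=1000 -> fresh
Step 1: SEND seq=1028 -> fresh
Step 2: SEND seq=200 -> fresh
Step 3: SEND seq=1000 -> retransmit
Step 4: SEND seq=369 -> fresh
Step 5: SEND seq=464 -> fresh
Step 6: SEND seq=1000 -> retransmit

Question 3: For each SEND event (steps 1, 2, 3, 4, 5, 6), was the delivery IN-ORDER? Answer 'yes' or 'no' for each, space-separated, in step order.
Answer: no yes yes yes yes no

Derivation:
Step 1: SEND seq=1028 -> out-of-order
Step 2: SEND seq=200 -> in-order
Step 3: SEND seq=1000 -> in-order
Step 4: SEND seq=369 -> in-order
Step 5: SEND seq=464 -> in-order
Step 6: SEND seq=1000 -> out-of-order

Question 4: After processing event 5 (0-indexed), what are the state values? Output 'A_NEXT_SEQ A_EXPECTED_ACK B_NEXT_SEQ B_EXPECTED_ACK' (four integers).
After event 0: A_seq=1028 A_ack=200 B_seq=200 B_ack=1000
After event 1: A_seq=1062 A_ack=200 B_seq=200 B_ack=1000
After event 2: A_seq=1062 A_ack=369 B_seq=369 B_ack=1000
After event 3: A_seq=1062 A_ack=369 B_seq=369 B_ack=1062
After event 4: A_seq=1062 A_ack=464 B_seq=464 B_ack=1062
After event 5: A_seq=1062 A_ack=574 B_seq=574 B_ack=1062

1062 574 574 1062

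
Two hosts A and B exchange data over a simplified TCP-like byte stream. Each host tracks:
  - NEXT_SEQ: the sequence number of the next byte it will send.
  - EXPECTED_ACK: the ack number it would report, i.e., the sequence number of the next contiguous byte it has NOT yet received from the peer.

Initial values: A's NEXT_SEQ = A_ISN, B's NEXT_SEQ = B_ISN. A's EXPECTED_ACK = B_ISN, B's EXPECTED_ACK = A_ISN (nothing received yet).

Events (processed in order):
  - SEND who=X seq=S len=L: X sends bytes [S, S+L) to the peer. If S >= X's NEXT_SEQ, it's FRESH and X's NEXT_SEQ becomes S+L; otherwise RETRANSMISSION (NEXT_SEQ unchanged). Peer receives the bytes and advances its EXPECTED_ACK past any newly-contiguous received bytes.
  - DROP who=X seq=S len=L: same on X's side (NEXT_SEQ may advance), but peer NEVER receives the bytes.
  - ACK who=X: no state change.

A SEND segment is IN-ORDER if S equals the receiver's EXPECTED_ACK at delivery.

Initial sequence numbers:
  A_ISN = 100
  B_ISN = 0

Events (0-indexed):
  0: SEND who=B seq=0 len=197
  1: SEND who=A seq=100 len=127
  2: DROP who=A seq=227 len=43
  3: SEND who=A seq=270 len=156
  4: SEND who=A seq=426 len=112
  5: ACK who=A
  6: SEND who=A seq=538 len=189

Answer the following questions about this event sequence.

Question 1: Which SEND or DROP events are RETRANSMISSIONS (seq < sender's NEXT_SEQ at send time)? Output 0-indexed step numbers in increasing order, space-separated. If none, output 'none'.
Answer: none

Derivation:
Step 0: SEND seq=0 -> fresh
Step 1: SEND seq=100 -> fresh
Step 2: DROP seq=227 -> fresh
Step 3: SEND seq=270 -> fresh
Step 4: SEND seq=426 -> fresh
Step 6: SEND seq=538 -> fresh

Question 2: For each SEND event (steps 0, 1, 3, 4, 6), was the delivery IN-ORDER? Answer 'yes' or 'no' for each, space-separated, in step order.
Answer: yes yes no no no

Derivation:
Step 0: SEND seq=0 -> in-order
Step 1: SEND seq=100 -> in-order
Step 3: SEND seq=270 -> out-of-order
Step 4: SEND seq=426 -> out-of-order
Step 6: SEND seq=538 -> out-of-order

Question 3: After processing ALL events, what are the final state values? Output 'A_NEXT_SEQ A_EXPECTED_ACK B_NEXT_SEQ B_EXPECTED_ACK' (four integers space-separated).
Answer: 727 197 197 227

Derivation:
After event 0: A_seq=100 A_ack=197 B_seq=197 B_ack=100
After event 1: A_seq=227 A_ack=197 B_seq=197 B_ack=227
After event 2: A_seq=270 A_ack=197 B_seq=197 B_ack=227
After event 3: A_seq=426 A_ack=197 B_seq=197 B_ack=227
After event 4: A_seq=538 A_ack=197 B_seq=197 B_ack=227
After event 5: A_seq=538 A_ack=197 B_seq=197 B_ack=227
After event 6: A_seq=727 A_ack=197 B_seq=197 B_ack=227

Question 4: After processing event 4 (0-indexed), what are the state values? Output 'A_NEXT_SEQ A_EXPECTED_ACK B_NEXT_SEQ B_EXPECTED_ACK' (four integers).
After event 0: A_seq=100 A_ack=197 B_seq=197 B_ack=100
After event 1: A_seq=227 A_ack=197 B_seq=197 B_ack=227
After event 2: A_seq=270 A_ack=197 B_seq=197 B_ack=227
After event 3: A_seq=426 A_ack=197 B_seq=197 B_ack=227
After event 4: A_seq=538 A_ack=197 B_seq=197 B_ack=227

538 197 197 227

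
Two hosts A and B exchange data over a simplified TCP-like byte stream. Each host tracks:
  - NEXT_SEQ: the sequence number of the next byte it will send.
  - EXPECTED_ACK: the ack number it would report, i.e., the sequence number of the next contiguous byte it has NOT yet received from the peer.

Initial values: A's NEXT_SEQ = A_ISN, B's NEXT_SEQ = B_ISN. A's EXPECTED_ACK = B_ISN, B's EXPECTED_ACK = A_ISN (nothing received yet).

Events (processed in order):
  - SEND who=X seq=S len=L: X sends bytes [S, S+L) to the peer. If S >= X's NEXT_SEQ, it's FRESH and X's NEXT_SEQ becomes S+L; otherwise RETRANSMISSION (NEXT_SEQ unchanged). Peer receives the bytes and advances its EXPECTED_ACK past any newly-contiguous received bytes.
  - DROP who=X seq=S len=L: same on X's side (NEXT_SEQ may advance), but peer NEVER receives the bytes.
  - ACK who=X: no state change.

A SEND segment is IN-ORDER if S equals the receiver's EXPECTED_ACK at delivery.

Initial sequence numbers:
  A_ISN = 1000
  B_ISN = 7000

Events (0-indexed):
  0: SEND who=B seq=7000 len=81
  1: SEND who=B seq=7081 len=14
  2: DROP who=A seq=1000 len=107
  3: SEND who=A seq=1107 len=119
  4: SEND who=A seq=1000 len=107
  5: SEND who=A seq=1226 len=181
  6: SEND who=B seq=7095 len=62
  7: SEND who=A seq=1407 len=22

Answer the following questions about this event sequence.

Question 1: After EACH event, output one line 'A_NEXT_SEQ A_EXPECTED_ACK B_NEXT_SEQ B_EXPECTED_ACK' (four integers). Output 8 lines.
1000 7081 7081 1000
1000 7095 7095 1000
1107 7095 7095 1000
1226 7095 7095 1000
1226 7095 7095 1226
1407 7095 7095 1407
1407 7157 7157 1407
1429 7157 7157 1429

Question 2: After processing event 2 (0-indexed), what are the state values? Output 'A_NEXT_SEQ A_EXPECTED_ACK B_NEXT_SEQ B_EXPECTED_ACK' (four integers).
After event 0: A_seq=1000 A_ack=7081 B_seq=7081 B_ack=1000
After event 1: A_seq=1000 A_ack=7095 B_seq=7095 B_ack=1000
After event 2: A_seq=1107 A_ack=7095 B_seq=7095 B_ack=1000

1107 7095 7095 1000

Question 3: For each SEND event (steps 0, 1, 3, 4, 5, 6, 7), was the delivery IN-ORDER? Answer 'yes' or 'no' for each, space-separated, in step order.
Step 0: SEND seq=7000 -> in-order
Step 1: SEND seq=7081 -> in-order
Step 3: SEND seq=1107 -> out-of-order
Step 4: SEND seq=1000 -> in-order
Step 5: SEND seq=1226 -> in-order
Step 6: SEND seq=7095 -> in-order
Step 7: SEND seq=1407 -> in-order

Answer: yes yes no yes yes yes yes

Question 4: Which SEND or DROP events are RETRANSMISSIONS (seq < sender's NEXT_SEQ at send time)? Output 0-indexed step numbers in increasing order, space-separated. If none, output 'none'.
Answer: 4

Derivation:
Step 0: SEND seq=7000 -> fresh
Step 1: SEND seq=7081 -> fresh
Step 2: DROP seq=1000 -> fresh
Step 3: SEND seq=1107 -> fresh
Step 4: SEND seq=1000 -> retransmit
Step 5: SEND seq=1226 -> fresh
Step 6: SEND seq=7095 -> fresh
Step 7: SEND seq=1407 -> fresh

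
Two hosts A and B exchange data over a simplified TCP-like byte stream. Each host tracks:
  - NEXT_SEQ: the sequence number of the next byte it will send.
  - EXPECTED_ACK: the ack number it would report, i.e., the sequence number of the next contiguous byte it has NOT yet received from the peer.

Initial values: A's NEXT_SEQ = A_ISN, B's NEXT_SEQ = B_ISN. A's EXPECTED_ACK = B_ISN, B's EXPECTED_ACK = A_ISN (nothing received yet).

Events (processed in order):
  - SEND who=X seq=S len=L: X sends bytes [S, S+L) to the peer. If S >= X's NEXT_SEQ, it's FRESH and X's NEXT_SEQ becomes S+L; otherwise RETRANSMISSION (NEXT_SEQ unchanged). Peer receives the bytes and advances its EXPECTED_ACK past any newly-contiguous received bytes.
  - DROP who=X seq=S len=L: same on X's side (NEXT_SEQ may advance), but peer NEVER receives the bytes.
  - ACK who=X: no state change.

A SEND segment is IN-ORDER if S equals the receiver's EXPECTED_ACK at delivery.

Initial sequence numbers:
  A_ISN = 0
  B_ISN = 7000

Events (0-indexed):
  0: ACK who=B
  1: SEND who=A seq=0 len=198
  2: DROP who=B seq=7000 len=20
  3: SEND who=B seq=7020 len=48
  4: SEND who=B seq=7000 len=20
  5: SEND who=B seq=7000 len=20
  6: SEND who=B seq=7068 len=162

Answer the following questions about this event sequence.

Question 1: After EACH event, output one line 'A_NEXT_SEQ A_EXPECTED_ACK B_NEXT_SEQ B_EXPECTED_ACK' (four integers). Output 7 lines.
0 7000 7000 0
198 7000 7000 198
198 7000 7020 198
198 7000 7068 198
198 7068 7068 198
198 7068 7068 198
198 7230 7230 198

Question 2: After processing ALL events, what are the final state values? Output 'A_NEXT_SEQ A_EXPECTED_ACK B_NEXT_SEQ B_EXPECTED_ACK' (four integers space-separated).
After event 0: A_seq=0 A_ack=7000 B_seq=7000 B_ack=0
After event 1: A_seq=198 A_ack=7000 B_seq=7000 B_ack=198
After event 2: A_seq=198 A_ack=7000 B_seq=7020 B_ack=198
After event 3: A_seq=198 A_ack=7000 B_seq=7068 B_ack=198
After event 4: A_seq=198 A_ack=7068 B_seq=7068 B_ack=198
After event 5: A_seq=198 A_ack=7068 B_seq=7068 B_ack=198
After event 6: A_seq=198 A_ack=7230 B_seq=7230 B_ack=198

Answer: 198 7230 7230 198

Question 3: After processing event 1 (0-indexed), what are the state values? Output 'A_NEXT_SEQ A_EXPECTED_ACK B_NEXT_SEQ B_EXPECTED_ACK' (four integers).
After event 0: A_seq=0 A_ack=7000 B_seq=7000 B_ack=0
After event 1: A_seq=198 A_ack=7000 B_seq=7000 B_ack=198

198 7000 7000 198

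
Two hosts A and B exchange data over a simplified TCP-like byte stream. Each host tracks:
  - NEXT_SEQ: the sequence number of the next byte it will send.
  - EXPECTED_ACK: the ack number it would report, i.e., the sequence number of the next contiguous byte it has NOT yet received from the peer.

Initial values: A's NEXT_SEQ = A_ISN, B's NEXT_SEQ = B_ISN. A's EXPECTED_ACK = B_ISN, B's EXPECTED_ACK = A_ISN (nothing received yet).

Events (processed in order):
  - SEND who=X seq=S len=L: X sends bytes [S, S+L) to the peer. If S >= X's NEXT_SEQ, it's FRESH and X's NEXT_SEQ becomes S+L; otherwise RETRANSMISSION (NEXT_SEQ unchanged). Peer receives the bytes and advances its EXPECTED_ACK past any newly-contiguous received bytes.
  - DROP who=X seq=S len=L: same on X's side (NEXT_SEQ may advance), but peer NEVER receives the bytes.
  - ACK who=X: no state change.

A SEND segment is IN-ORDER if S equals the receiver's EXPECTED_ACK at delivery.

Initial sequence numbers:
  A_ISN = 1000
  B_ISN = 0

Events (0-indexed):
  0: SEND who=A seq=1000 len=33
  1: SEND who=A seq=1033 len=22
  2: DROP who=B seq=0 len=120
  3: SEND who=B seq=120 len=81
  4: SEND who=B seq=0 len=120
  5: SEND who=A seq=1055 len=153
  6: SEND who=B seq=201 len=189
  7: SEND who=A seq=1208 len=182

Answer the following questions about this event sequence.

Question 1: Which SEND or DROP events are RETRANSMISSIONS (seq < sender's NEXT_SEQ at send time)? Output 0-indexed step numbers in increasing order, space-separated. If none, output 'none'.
Answer: 4

Derivation:
Step 0: SEND seq=1000 -> fresh
Step 1: SEND seq=1033 -> fresh
Step 2: DROP seq=0 -> fresh
Step 3: SEND seq=120 -> fresh
Step 4: SEND seq=0 -> retransmit
Step 5: SEND seq=1055 -> fresh
Step 6: SEND seq=201 -> fresh
Step 7: SEND seq=1208 -> fresh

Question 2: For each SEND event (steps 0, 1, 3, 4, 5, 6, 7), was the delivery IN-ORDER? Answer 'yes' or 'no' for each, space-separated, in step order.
Step 0: SEND seq=1000 -> in-order
Step 1: SEND seq=1033 -> in-order
Step 3: SEND seq=120 -> out-of-order
Step 4: SEND seq=0 -> in-order
Step 5: SEND seq=1055 -> in-order
Step 6: SEND seq=201 -> in-order
Step 7: SEND seq=1208 -> in-order

Answer: yes yes no yes yes yes yes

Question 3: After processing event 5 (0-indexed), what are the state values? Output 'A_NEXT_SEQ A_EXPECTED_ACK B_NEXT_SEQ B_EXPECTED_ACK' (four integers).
After event 0: A_seq=1033 A_ack=0 B_seq=0 B_ack=1033
After event 1: A_seq=1055 A_ack=0 B_seq=0 B_ack=1055
After event 2: A_seq=1055 A_ack=0 B_seq=120 B_ack=1055
After event 3: A_seq=1055 A_ack=0 B_seq=201 B_ack=1055
After event 4: A_seq=1055 A_ack=201 B_seq=201 B_ack=1055
After event 5: A_seq=1208 A_ack=201 B_seq=201 B_ack=1208

1208 201 201 1208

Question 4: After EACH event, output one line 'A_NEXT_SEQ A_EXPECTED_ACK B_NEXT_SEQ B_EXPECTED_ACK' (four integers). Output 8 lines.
1033 0 0 1033
1055 0 0 1055
1055 0 120 1055
1055 0 201 1055
1055 201 201 1055
1208 201 201 1208
1208 390 390 1208
1390 390 390 1390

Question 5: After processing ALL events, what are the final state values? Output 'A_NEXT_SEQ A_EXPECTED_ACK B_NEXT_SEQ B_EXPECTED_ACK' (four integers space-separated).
After event 0: A_seq=1033 A_ack=0 B_seq=0 B_ack=1033
After event 1: A_seq=1055 A_ack=0 B_seq=0 B_ack=1055
After event 2: A_seq=1055 A_ack=0 B_seq=120 B_ack=1055
After event 3: A_seq=1055 A_ack=0 B_seq=201 B_ack=1055
After event 4: A_seq=1055 A_ack=201 B_seq=201 B_ack=1055
After event 5: A_seq=1208 A_ack=201 B_seq=201 B_ack=1208
After event 6: A_seq=1208 A_ack=390 B_seq=390 B_ack=1208
After event 7: A_seq=1390 A_ack=390 B_seq=390 B_ack=1390

Answer: 1390 390 390 1390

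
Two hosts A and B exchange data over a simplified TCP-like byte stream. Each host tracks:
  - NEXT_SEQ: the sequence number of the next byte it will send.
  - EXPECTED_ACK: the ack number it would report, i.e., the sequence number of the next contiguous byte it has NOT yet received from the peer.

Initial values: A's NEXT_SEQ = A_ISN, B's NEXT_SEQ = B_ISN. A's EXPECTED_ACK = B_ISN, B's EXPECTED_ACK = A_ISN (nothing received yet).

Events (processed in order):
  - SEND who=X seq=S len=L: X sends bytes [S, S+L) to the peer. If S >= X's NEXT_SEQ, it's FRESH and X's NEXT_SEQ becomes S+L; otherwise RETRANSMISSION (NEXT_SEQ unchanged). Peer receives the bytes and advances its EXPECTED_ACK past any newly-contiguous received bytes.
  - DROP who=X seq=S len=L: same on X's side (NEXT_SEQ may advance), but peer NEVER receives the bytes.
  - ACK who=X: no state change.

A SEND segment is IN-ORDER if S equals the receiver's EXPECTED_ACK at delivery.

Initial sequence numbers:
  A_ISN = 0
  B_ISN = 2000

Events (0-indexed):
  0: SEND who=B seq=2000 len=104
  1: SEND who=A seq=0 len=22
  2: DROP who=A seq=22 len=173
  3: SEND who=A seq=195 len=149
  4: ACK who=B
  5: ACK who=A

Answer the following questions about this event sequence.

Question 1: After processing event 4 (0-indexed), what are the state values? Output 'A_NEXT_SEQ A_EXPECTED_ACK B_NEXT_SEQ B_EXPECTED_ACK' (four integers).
After event 0: A_seq=0 A_ack=2104 B_seq=2104 B_ack=0
After event 1: A_seq=22 A_ack=2104 B_seq=2104 B_ack=22
After event 2: A_seq=195 A_ack=2104 B_seq=2104 B_ack=22
After event 3: A_seq=344 A_ack=2104 B_seq=2104 B_ack=22
After event 4: A_seq=344 A_ack=2104 B_seq=2104 B_ack=22

344 2104 2104 22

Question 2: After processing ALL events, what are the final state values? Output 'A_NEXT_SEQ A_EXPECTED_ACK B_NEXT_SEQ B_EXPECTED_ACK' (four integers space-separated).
Answer: 344 2104 2104 22

Derivation:
After event 0: A_seq=0 A_ack=2104 B_seq=2104 B_ack=0
After event 1: A_seq=22 A_ack=2104 B_seq=2104 B_ack=22
After event 2: A_seq=195 A_ack=2104 B_seq=2104 B_ack=22
After event 3: A_seq=344 A_ack=2104 B_seq=2104 B_ack=22
After event 4: A_seq=344 A_ack=2104 B_seq=2104 B_ack=22
After event 5: A_seq=344 A_ack=2104 B_seq=2104 B_ack=22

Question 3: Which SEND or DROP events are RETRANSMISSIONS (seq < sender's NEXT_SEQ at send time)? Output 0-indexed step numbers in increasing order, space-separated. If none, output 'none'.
Answer: none

Derivation:
Step 0: SEND seq=2000 -> fresh
Step 1: SEND seq=0 -> fresh
Step 2: DROP seq=22 -> fresh
Step 3: SEND seq=195 -> fresh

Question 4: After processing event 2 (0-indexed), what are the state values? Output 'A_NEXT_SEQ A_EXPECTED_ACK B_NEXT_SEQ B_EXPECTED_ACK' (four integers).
After event 0: A_seq=0 A_ack=2104 B_seq=2104 B_ack=0
After event 1: A_seq=22 A_ack=2104 B_seq=2104 B_ack=22
After event 2: A_seq=195 A_ack=2104 B_seq=2104 B_ack=22

195 2104 2104 22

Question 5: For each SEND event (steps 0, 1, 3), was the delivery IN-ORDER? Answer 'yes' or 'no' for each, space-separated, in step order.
Step 0: SEND seq=2000 -> in-order
Step 1: SEND seq=0 -> in-order
Step 3: SEND seq=195 -> out-of-order

Answer: yes yes no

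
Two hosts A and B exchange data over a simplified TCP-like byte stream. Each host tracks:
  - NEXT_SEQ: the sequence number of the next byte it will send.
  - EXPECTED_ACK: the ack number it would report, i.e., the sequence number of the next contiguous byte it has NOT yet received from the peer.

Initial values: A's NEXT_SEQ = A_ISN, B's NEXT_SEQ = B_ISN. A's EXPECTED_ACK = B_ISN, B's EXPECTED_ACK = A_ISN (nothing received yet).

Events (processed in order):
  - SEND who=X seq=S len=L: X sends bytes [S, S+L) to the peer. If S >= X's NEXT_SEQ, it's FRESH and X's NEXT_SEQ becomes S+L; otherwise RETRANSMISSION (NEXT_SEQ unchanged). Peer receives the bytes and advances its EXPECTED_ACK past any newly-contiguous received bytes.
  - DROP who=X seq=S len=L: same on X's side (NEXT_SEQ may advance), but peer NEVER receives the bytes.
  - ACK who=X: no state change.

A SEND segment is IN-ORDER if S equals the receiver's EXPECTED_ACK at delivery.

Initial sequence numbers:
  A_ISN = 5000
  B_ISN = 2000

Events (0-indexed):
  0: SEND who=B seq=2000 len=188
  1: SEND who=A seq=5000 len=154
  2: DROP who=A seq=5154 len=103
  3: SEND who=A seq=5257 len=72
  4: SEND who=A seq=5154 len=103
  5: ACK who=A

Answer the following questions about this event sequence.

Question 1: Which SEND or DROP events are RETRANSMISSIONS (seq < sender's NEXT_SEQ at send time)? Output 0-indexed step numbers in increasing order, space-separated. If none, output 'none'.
Step 0: SEND seq=2000 -> fresh
Step 1: SEND seq=5000 -> fresh
Step 2: DROP seq=5154 -> fresh
Step 3: SEND seq=5257 -> fresh
Step 4: SEND seq=5154 -> retransmit

Answer: 4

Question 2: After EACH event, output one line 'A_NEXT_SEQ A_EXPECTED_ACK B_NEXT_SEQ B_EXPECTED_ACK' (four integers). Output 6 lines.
5000 2188 2188 5000
5154 2188 2188 5154
5257 2188 2188 5154
5329 2188 2188 5154
5329 2188 2188 5329
5329 2188 2188 5329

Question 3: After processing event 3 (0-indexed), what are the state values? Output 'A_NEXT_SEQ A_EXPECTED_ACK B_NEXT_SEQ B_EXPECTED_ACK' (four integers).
After event 0: A_seq=5000 A_ack=2188 B_seq=2188 B_ack=5000
After event 1: A_seq=5154 A_ack=2188 B_seq=2188 B_ack=5154
After event 2: A_seq=5257 A_ack=2188 B_seq=2188 B_ack=5154
After event 3: A_seq=5329 A_ack=2188 B_seq=2188 B_ack=5154

5329 2188 2188 5154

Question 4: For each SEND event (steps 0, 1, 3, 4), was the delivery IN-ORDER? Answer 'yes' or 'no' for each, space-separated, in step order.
Step 0: SEND seq=2000 -> in-order
Step 1: SEND seq=5000 -> in-order
Step 3: SEND seq=5257 -> out-of-order
Step 4: SEND seq=5154 -> in-order

Answer: yes yes no yes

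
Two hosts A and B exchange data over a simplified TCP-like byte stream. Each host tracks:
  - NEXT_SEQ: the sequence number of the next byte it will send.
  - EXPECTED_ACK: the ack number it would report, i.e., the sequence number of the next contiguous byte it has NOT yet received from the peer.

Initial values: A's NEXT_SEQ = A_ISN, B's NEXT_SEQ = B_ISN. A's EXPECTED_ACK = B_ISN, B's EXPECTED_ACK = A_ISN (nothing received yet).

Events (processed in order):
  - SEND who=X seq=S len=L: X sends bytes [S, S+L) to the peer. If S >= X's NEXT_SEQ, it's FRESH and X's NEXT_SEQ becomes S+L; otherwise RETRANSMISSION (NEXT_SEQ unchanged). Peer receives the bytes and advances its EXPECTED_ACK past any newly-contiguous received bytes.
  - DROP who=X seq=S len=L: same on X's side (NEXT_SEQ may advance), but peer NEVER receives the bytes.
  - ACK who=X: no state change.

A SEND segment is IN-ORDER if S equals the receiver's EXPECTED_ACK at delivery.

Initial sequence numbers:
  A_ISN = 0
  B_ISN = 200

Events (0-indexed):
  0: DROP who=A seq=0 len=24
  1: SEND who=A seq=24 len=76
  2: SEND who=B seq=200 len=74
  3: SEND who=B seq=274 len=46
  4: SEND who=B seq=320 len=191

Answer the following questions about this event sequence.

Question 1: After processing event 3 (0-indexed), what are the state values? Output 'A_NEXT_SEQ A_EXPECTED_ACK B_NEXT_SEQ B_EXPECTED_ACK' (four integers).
After event 0: A_seq=24 A_ack=200 B_seq=200 B_ack=0
After event 1: A_seq=100 A_ack=200 B_seq=200 B_ack=0
After event 2: A_seq=100 A_ack=274 B_seq=274 B_ack=0
After event 3: A_seq=100 A_ack=320 B_seq=320 B_ack=0

100 320 320 0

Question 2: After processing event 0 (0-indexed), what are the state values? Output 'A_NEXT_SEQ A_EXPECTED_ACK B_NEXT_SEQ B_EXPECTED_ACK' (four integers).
After event 0: A_seq=24 A_ack=200 B_seq=200 B_ack=0

24 200 200 0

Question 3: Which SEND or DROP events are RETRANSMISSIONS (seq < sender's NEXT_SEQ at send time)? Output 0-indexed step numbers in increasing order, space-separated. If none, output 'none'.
Answer: none

Derivation:
Step 0: DROP seq=0 -> fresh
Step 1: SEND seq=24 -> fresh
Step 2: SEND seq=200 -> fresh
Step 3: SEND seq=274 -> fresh
Step 4: SEND seq=320 -> fresh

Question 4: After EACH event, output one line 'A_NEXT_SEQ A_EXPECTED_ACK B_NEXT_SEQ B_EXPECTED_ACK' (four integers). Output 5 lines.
24 200 200 0
100 200 200 0
100 274 274 0
100 320 320 0
100 511 511 0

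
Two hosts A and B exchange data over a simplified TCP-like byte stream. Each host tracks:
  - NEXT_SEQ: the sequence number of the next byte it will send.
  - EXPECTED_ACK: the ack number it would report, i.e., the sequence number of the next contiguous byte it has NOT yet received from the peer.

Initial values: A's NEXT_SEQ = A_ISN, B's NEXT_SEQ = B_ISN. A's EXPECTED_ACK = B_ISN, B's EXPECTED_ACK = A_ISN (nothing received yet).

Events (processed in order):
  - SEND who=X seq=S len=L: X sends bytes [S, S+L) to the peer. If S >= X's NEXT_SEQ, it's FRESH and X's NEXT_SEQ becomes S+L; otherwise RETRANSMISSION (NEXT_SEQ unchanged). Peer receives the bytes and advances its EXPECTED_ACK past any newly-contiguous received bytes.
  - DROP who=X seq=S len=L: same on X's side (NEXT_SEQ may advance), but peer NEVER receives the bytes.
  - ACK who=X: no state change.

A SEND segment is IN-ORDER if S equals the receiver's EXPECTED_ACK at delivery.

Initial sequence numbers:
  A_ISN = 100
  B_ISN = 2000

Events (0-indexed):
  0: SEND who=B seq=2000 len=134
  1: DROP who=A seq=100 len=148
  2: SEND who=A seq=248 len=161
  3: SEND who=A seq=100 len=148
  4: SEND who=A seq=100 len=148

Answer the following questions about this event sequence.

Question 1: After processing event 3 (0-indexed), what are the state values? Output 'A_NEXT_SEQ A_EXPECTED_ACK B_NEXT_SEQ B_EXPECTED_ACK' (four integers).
After event 0: A_seq=100 A_ack=2134 B_seq=2134 B_ack=100
After event 1: A_seq=248 A_ack=2134 B_seq=2134 B_ack=100
After event 2: A_seq=409 A_ack=2134 B_seq=2134 B_ack=100
After event 3: A_seq=409 A_ack=2134 B_seq=2134 B_ack=409

409 2134 2134 409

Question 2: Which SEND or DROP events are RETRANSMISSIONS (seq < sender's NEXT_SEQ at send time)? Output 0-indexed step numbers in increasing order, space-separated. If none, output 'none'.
Answer: 3 4

Derivation:
Step 0: SEND seq=2000 -> fresh
Step 1: DROP seq=100 -> fresh
Step 2: SEND seq=248 -> fresh
Step 3: SEND seq=100 -> retransmit
Step 4: SEND seq=100 -> retransmit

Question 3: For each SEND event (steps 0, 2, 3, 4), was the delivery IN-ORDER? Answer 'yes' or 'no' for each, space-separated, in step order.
Step 0: SEND seq=2000 -> in-order
Step 2: SEND seq=248 -> out-of-order
Step 3: SEND seq=100 -> in-order
Step 4: SEND seq=100 -> out-of-order

Answer: yes no yes no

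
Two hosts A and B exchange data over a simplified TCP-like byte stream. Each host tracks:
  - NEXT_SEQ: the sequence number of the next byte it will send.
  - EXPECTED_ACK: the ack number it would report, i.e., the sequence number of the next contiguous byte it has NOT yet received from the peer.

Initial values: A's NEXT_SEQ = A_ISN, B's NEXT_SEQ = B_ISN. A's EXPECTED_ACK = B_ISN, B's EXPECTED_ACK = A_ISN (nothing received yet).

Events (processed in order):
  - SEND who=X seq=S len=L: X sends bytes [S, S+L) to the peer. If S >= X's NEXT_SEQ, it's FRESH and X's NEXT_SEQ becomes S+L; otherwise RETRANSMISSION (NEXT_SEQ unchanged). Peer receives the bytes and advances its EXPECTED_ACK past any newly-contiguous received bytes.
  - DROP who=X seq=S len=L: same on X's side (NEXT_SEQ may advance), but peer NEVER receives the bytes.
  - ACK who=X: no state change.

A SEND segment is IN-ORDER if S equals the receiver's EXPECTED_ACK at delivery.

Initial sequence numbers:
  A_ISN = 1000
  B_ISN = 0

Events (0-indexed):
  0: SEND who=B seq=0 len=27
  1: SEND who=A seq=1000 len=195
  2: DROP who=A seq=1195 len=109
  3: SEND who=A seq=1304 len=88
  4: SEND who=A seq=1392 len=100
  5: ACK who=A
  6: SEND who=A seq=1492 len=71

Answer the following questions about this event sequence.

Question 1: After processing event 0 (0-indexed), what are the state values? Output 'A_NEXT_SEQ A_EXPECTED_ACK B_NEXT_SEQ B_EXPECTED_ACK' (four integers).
After event 0: A_seq=1000 A_ack=27 B_seq=27 B_ack=1000

1000 27 27 1000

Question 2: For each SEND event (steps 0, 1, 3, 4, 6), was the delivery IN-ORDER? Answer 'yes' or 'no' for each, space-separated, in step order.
Answer: yes yes no no no

Derivation:
Step 0: SEND seq=0 -> in-order
Step 1: SEND seq=1000 -> in-order
Step 3: SEND seq=1304 -> out-of-order
Step 4: SEND seq=1392 -> out-of-order
Step 6: SEND seq=1492 -> out-of-order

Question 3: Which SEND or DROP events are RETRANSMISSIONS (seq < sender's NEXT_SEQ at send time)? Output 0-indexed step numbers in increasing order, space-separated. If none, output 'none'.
Answer: none

Derivation:
Step 0: SEND seq=0 -> fresh
Step 1: SEND seq=1000 -> fresh
Step 2: DROP seq=1195 -> fresh
Step 3: SEND seq=1304 -> fresh
Step 4: SEND seq=1392 -> fresh
Step 6: SEND seq=1492 -> fresh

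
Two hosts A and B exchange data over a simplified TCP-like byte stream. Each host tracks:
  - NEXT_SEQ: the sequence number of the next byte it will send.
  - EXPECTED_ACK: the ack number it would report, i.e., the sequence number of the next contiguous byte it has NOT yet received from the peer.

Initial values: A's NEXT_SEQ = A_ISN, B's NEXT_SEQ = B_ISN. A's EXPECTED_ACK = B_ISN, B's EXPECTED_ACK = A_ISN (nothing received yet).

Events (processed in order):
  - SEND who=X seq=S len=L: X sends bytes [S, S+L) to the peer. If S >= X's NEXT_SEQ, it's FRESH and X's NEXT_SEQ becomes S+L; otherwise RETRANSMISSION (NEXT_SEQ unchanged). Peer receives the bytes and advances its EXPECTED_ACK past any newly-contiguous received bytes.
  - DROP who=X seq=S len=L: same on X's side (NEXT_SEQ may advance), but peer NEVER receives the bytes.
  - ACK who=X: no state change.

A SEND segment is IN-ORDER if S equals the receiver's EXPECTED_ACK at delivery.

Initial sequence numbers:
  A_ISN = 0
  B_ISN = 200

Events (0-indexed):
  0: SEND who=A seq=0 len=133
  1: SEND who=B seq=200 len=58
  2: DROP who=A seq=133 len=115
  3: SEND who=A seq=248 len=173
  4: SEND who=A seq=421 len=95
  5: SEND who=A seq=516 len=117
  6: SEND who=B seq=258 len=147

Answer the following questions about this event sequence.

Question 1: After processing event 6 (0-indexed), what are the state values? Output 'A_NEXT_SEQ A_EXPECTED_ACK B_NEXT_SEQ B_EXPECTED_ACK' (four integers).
After event 0: A_seq=133 A_ack=200 B_seq=200 B_ack=133
After event 1: A_seq=133 A_ack=258 B_seq=258 B_ack=133
After event 2: A_seq=248 A_ack=258 B_seq=258 B_ack=133
After event 3: A_seq=421 A_ack=258 B_seq=258 B_ack=133
After event 4: A_seq=516 A_ack=258 B_seq=258 B_ack=133
After event 5: A_seq=633 A_ack=258 B_seq=258 B_ack=133
After event 6: A_seq=633 A_ack=405 B_seq=405 B_ack=133

633 405 405 133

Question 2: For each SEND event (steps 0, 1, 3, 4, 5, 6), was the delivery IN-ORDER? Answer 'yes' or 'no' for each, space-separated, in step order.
Answer: yes yes no no no yes

Derivation:
Step 0: SEND seq=0 -> in-order
Step 1: SEND seq=200 -> in-order
Step 3: SEND seq=248 -> out-of-order
Step 4: SEND seq=421 -> out-of-order
Step 5: SEND seq=516 -> out-of-order
Step 6: SEND seq=258 -> in-order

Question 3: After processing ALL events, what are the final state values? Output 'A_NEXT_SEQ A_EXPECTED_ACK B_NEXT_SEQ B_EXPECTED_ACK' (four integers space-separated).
Answer: 633 405 405 133

Derivation:
After event 0: A_seq=133 A_ack=200 B_seq=200 B_ack=133
After event 1: A_seq=133 A_ack=258 B_seq=258 B_ack=133
After event 2: A_seq=248 A_ack=258 B_seq=258 B_ack=133
After event 3: A_seq=421 A_ack=258 B_seq=258 B_ack=133
After event 4: A_seq=516 A_ack=258 B_seq=258 B_ack=133
After event 5: A_seq=633 A_ack=258 B_seq=258 B_ack=133
After event 6: A_seq=633 A_ack=405 B_seq=405 B_ack=133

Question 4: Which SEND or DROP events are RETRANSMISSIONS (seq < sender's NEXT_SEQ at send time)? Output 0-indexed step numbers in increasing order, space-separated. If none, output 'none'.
Answer: none

Derivation:
Step 0: SEND seq=0 -> fresh
Step 1: SEND seq=200 -> fresh
Step 2: DROP seq=133 -> fresh
Step 3: SEND seq=248 -> fresh
Step 4: SEND seq=421 -> fresh
Step 5: SEND seq=516 -> fresh
Step 6: SEND seq=258 -> fresh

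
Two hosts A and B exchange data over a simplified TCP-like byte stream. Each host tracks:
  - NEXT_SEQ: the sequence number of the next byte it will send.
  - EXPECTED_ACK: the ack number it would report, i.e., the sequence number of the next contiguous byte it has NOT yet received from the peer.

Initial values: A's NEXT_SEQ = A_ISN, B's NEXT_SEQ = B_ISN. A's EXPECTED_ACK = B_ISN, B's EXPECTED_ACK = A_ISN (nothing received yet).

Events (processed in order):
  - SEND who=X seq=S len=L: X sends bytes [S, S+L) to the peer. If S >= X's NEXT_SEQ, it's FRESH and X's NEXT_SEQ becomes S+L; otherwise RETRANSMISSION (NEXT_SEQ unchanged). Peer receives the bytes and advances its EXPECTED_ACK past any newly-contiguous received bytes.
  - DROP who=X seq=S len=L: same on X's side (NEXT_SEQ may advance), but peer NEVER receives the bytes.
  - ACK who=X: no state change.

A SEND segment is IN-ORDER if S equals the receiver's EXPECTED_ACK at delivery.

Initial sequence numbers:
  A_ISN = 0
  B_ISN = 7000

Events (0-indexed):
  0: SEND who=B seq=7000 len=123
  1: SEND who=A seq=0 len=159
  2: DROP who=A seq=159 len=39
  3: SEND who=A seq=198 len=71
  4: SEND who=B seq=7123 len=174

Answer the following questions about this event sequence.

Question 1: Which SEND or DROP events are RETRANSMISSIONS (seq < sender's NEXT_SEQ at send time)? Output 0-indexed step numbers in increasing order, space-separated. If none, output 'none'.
Answer: none

Derivation:
Step 0: SEND seq=7000 -> fresh
Step 1: SEND seq=0 -> fresh
Step 2: DROP seq=159 -> fresh
Step 3: SEND seq=198 -> fresh
Step 4: SEND seq=7123 -> fresh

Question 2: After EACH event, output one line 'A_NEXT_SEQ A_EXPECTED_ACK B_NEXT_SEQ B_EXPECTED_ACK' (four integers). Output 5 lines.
0 7123 7123 0
159 7123 7123 159
198 7123 7123 159
269 7123 7123 159
269 7297 7297 159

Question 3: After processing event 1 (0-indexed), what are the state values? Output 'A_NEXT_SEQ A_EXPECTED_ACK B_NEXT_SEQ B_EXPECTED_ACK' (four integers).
After event 0: A_seq=0 A_ack=7123 B_seq=7123 B_ack=0
After event 1: A_seq=159 A_ack=7123 B_seq=7123 B_ack=159

159 7123 7123 159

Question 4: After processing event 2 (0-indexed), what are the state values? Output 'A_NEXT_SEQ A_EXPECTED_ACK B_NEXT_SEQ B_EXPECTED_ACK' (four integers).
After event 0: A_seq=0 A_ack=7123 B_seq=7123 B_ack=0
After event 1: A_seq=159 A_ack=7123 B_seq=7123 B_ack=159
After event 2: A_seq=198 A_ack=7123 B_seq=7123 B_ack=159

198 7123 7123 159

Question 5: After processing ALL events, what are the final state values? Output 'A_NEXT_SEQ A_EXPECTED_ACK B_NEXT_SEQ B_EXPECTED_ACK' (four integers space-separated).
Answer: 269 7297 7297 159

Derivation:
After event 0: A_seq=0 A_ack=7123 B_seq=7123 B_ack=0
After event 1: A_seq=159 A_ack=7123 B_seq=7123 B_ack=159
After event 2: A_seq=198 A_ack=7123 B_seq=7123 B_ack=159
After event 3: A_seq=269 A_ack=7123 B_seq=7123 B_ack=159
After event 4: A_seq=269 A_ack=7297 B_seq=7297 B_ack=159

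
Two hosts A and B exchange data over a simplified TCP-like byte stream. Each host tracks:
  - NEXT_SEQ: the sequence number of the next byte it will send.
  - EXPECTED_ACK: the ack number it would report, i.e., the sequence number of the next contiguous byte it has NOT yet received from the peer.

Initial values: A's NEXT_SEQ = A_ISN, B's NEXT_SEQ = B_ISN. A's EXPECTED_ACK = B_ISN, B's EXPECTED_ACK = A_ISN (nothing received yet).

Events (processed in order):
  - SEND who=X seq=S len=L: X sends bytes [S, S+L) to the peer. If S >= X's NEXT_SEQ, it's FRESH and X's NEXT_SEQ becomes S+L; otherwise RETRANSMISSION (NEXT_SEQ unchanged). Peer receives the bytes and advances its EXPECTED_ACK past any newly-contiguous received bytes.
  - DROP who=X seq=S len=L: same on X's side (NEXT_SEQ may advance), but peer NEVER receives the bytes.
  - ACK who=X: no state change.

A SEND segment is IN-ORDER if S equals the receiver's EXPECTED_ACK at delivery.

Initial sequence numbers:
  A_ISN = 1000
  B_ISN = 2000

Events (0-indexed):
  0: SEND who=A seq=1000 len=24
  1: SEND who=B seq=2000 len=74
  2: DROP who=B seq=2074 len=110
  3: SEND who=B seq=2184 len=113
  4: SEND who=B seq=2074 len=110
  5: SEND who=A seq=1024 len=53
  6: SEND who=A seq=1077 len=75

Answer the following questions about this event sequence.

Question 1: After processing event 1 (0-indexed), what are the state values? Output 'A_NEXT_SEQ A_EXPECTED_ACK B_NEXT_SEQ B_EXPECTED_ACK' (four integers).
After event 0: A_seq=1024 A_ack=2000 B_seq=2000 B_ack=1024
After event 1: A_seq=1024 A_ack=2074 B_seq=2074 B_ack=1024

1024 2074 2074 1024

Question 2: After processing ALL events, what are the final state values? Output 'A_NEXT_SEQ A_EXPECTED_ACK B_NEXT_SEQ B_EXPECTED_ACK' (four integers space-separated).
After event 0: A_seq=1024 A_ack=2000 B_seq=2000 B_ack=1024
After event 1: A_seq=1024 A_ack=2074 B_seq=2074 B_ack=1024
After event 2: A_seq=1024 A_ack=2074 B_seq=2184 B_ack=1024
After event 3: A_seq=1024 A_ack=2074 B_seq=2297 B_ack=1024
After event 4: A_seq=1024 A_ack=2297 B_seq=2297 B_ack=1024
After event 5: A_seq=1077 A_ack=2297 B_seq=2297 B_ack=1077
After event 6: A_seq=1152 A_ack=2297 B_seq=2297 B_ack=1152

Answer: 1152 2297 2297 1152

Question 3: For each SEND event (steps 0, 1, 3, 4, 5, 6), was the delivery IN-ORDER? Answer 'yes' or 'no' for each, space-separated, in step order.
Step 0: SEND seq=1000 -> in-order
Step 1: SEND seq=2000 -> in-order
Step 3: SEND seq=2184 -> out-of-order
Step 4: SEND seq=2074 -> in-order
Step 5: SEND seq=1024 -> in-order
Step 6: SEND seq=1077 -> in-order

Answer: yes yes no yes yes yes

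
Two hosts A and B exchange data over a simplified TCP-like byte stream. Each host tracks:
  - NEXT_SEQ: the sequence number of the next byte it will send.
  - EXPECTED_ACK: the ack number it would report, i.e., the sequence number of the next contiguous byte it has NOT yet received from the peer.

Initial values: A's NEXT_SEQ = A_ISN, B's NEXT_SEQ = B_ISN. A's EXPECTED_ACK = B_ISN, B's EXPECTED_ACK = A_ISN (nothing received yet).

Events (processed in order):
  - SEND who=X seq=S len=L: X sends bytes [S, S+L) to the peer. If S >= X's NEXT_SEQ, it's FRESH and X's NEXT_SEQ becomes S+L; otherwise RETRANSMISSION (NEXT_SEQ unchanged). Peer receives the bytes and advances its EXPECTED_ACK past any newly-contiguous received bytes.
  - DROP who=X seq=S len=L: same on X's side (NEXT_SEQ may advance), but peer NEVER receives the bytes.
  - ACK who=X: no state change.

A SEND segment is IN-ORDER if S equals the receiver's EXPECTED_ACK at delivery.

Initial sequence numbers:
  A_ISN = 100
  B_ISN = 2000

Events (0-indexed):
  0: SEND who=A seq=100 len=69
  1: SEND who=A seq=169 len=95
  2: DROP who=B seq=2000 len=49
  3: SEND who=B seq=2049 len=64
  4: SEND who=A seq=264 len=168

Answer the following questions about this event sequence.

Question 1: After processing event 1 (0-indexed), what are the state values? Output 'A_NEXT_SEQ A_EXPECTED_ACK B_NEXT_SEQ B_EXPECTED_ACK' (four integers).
After event 0: A_seq=169 A_ack=2000 B_seq=2000 B_ack=169
After event 1: A_seq=264 A_ack=2000 B_seq=2000 B_ack=264

264 2000 2000 264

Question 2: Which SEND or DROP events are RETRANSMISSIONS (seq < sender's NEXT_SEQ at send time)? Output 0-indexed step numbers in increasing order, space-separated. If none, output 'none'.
Step 0: SEND seq=100 -> fresh
Step 1: SEND seq=169 -> fresh
Step 2: DROP seq=2000 -> fresh
Step 3: SEND seq=2049 -> fresh
Step 4: SEND seq=264 -> fresh

Answer: none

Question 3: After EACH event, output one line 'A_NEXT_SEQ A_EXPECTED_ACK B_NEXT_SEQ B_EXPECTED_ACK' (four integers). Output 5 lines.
169 2000 2000 169
264 2000 2000 264
264 2000 2049 264
264 2000 2113 264
432 2000 2113 432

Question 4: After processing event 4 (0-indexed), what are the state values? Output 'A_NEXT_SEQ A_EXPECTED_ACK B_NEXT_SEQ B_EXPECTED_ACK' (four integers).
After event 0: A_seq=169 A_ack=2000 B_seq=2000 B_ack=169
After event 1: A_seq=264 A_ack=2000 B_seq=2000 B_ack=264
After event 2: A_seq=264 A_ack=2000 B_seq=2049 B_ack=264
After event 3: A_seq=264 A_ack=2000 B_seq=2113 B_ack=264
After event 4: A_seq=432 A_ack=2000 B_seq=2113 B_ack=432

432 2000 2113 432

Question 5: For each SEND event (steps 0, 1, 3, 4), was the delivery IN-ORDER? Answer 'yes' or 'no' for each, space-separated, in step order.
Answer: yes yes no yes

Derivation:
Step 0: SEND seq=100 -> in-order
Step 1: SEND seq=169 -> in-order
Step 3: SEND seq=2049 -> out-of-order
Step 4: SEND seq=264 -> in-order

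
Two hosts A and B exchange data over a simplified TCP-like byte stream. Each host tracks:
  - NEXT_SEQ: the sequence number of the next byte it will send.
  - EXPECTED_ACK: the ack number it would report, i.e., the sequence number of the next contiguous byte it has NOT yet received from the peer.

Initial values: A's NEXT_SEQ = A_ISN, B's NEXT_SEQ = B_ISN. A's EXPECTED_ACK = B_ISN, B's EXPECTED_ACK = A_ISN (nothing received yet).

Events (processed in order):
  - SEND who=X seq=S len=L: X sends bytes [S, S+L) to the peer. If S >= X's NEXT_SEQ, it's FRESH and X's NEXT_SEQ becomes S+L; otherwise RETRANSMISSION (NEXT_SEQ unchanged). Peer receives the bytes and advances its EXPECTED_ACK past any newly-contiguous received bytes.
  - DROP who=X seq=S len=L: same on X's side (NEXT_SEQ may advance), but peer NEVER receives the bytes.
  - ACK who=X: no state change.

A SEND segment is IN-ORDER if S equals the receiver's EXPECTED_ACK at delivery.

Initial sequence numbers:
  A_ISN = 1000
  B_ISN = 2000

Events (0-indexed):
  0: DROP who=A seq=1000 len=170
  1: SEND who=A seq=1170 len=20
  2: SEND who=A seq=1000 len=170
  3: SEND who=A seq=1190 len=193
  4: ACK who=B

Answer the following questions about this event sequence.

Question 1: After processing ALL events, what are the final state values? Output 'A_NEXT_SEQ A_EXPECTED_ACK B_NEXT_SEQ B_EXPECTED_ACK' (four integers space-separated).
Answer: 1383 2000 2000 1383

Derivation:
After event 0: A_seq=1170 A_ack=2000 B_seq=2000 B_ack=1000
After event 1: A_seq=1190 A_ack=2000 B_seq=2000 B_ack=1000
After event 2: A_seq=1190 A_ack=2000 B_seq=2000 B_ack=1190
After event 3: A_seq=1383 A_ack=2000 B_seq=2000 B_ack=1383
After event 4: A_seq=1383 A_ack=2000 B_seq=2000 B_ack=1383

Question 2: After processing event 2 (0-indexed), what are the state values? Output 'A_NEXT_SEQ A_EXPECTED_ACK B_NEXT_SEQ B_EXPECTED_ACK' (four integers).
After event 0: A_seq=1170 A_ack=2000 B_seq=2000 B_ack=1000
After event 1: A_seq=1190 A_ack=2000 B_seq=2000 B_ack=1000
After event 2: A_seq=1190 A_ack=2000 B_seq=2000 B_ack=1190

1190 2000 2000 1190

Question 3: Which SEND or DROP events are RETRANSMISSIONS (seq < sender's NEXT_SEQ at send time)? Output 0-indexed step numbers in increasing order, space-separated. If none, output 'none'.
Step 0: DROP seq=1000 -> fresh
Step 1: SEND seq=1170 -> fresh
Step 2: SEND seq=1000 -> retransmit
Step 3: SEND seq=1190 -> fresh

Answer: 2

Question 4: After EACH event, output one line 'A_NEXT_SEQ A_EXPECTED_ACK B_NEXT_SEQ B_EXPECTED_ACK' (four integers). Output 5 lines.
1170 2000 2000 1000
1190 2000 2000 1000
1190 2000 2000 1190
1383 2000 2000 1383
1383 2000 2000 1383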